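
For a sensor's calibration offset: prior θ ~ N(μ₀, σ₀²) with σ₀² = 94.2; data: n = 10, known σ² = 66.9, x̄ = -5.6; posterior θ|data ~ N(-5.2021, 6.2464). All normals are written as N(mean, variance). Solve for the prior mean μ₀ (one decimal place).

The posterior mean is a precision-weighted average: μ_n = (τ₀μ₀ + τ_data·x̄)/(τ₀+τ_data), with τ₀=1/σ₀² and τ_data=n/σ².
Here τ₀ = 1/94.2 = 0.010616 and τ_data = 10/66.9 = 0.149477, so τ_n = 0.160093.
Rearranging for μ₀: μ₀ = (μ_n·τ_n − τ_data·x̄)/τ₀ = (-5.2021·0.160093 − 0.149477·-5.6) / 0.010616 = 0.004251/0.010616 ≈ 0.4.

μ₀ = 0.4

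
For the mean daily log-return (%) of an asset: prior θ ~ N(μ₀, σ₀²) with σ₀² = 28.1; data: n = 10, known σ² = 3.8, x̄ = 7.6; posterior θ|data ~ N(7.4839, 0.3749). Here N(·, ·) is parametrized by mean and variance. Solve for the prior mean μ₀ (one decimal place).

The posterior mean is a precision-weighted average: μ_n = (τ₀μ₀ + τ_data·x̄)/(τ₀+τ_data), with τ₀=1/σ₀² and τ_data=n/σ².
Here τ₀ = 1/28.1 = 0.035587 and τ_data = 10/3.8 = 2.631579, so τ_n = 2.667166.
Rearranging for μ₀: μ₀ = (μ_n·τ_n − τ_data·x̄)/τ₀ = (7.4839·2.667166 − 2.631579·7.6) / 0.035587 = -0.039197/0.035587 ≈ -1.1.

μ₀ = -1.1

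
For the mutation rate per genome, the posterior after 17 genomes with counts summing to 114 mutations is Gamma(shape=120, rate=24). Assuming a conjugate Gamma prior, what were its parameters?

Gamma(shape=6, rate=7)

A Gamma(α, β) prior (rate parametrization) on a Poisson rate with n observations summing to S gives posterior Gamma(α+S, β+n).
So α = 120 − 114 = 6 and β = 24 − 17 = 7.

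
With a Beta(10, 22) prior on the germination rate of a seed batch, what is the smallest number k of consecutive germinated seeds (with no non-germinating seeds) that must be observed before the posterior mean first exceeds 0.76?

k = 60

After k germinated seeds and 0 non-germinating seeds the posterior is Beta(10+k, 22), with mean (10+k)/(10+22+k).
Set (10+k)/(32+k) > 0.76 and solve: k > (0.76·32 − 10)/(1 − 0.76) = 59.667.
The smallest integer exceeding 59.667 is 60, and checking k=60: (70)/(92) = 0.7609 > 0.76.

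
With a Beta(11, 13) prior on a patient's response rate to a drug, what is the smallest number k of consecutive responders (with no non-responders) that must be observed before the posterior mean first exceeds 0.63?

k = 12

After k responders and 0 non-responders the posterior is Beta(11+k, 13), with mean (11+k)/(11+13+k).
Set (11+k)/(24+k) > 0.63 and solve: k > (0.63·24 − 11)/(1 − 0.63) = 11.135.
The smallest integer exceeding 11.135 is 12.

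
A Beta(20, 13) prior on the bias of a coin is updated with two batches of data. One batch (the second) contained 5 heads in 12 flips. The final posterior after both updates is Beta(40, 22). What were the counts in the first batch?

Sequential conjugate updates are equivalent to a single update on the pooled data, so total successes = posterior α − prior α and total failures = posterior β − prior β.
Total across both batches: 40−20=20 heads, 22−13=9 tails.
Subtract the second batch: 20−5=15 heads and 9−7=2 tails.

15 heads and 2 tails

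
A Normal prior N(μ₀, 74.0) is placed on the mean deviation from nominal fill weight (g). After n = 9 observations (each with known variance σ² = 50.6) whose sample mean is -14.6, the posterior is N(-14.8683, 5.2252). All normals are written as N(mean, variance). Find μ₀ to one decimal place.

μ₀ = -18.4

The posterior mean is a precision-weighted average: μ_n = (τ₀μ₀ + τ_data·x̄)/(τ₀+τ_data), with τ₀=1/σ₀² and τ_data=n/σ².
Here τ₀ = 1/74.0 = 0.013514 and τ_data = 9/50.6 = 0.177866, so τ_n = 0.191380.
Rearranging for μ₀: μ₀ = (μ_n·τ_n − τ_data·x̄)/τ₀ = (-14.8683·0.191380 − 0.177866·-14.6) / 0.013514 = -0.248652/0.013514 ≈ -18.4.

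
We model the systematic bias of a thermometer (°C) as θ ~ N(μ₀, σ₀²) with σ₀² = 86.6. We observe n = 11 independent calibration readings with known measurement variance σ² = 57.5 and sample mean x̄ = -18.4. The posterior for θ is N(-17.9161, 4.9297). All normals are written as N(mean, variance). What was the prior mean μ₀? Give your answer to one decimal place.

μ₀ = -9.9

With known observation variance, the Normal–Normal posterior has precision τ_n = τ₀ + n/σ² and mean μ_n = (τ₀μ₀ + (n/σ²)x̄)/τ_n.
Here τ₀ = 1/86.6 = 0.011547 and τ_data = 11/57.5 = 0.191304, so τ_n = 0.202851.
Rearranging for μ₀: μ₀ = (μ_n·τ_n − τ_data·x̄)/τ₀ = (-17.9161·0.202851 − 0.191304·-18.4) / 0.011547 = -0.114305/0.011547 ≈ -9.9.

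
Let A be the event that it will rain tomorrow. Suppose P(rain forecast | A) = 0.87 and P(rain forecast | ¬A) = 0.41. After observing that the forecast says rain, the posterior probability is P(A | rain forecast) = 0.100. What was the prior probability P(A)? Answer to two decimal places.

Bayes' rule in odds form gives O(A|E) = O(A)·[P(E|A)/P(E|¬A)], hence O(A) = O(A|E)/LR.
Posterior odds = 0.100/(1−0.100) = 0.1111. LR = 0.87/0.41 = 2.1220.
Prior odds = 0.1111/2.1220 = 0.0524, so P(A) = 0.0524/(1+0.0524) ≈ 0.05.

P(A) = 0.05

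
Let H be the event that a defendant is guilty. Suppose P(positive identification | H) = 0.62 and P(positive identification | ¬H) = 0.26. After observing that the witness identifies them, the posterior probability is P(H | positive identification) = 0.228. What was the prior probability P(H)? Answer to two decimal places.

P(H) = 0.11

In odds form, posterior odds = prior odds × likelihood ratio, so prior odds = posterior odds ÷ LR.
Posterior odds = 0.228/(1−0.228) = 0.2953. LR = 0.62/0.26 = 2.3846.
Prior odds = 0.2953/2.3846 = 0.1238, so P(H) = 0.1238/(1+0.1238) ≈ 0.11.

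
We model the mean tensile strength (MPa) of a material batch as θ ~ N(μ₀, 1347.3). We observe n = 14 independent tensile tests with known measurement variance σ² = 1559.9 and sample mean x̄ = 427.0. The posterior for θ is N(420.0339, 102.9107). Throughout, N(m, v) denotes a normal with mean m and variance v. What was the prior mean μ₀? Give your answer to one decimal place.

With known observation variance, the Normal–Normal posterior has precision τ_n = τ₀ + n/σ² and mean μ_n = (τ₀μ₀ + (n/σ²)x̄)/τ_n.
Here τ₀ = 1/1347.3 = 0.000742 and τ_data = 14/1559.9 = 0.008975, so τ_n = 0.009717.
Rearranging for μ₀: μ₀ = (μ_n·τ_n − τ_data·x̄)/τ₀ = (420.0339·0.009717 − 0.008975·427.0) / 0.000742 = 0.249144/0.000742 ≈ 335.8.

μ₀ = 335.8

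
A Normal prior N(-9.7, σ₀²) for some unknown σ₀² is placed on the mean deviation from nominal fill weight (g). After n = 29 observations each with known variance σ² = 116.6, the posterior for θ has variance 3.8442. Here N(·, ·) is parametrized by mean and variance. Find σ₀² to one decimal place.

σ₀² = 87.6

For the Normal–Normal model with known σ², precisions add: τ_n = τ₀ + n/σ².
So 1/σ₀² = 1/3.8442 − 29/116.6 = 0.260132 − 0.248714 = 0.011418.
Hence σ₀² = 1/0.011418 ≈ 87.6.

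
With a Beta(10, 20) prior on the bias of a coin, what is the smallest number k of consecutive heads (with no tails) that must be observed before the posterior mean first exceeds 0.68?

k = 33

After k heads and 0 tails the posterior is Beta(10+k, 20), with mean (10+k)/(10+20+k).
Set (10+k)/(30+k) > 0.68 and solve: k > (0.68·30 − 10)/(1 − 0.68) = 32.500.
The smallest integer exceeding 32.500 is 33, and checking k=33: (43)/(63) = 0.6825 > 0.68.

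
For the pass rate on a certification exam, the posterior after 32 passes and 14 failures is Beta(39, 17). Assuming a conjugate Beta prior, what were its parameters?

Beta(7, 3)

Beta is conjugate to the binomial likelihood: posterior = Beta(a+s, b+f).
Subtract the data counts: 39−32=7, 17−14=3.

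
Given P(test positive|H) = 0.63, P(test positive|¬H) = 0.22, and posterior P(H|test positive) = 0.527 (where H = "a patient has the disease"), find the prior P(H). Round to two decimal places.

P(H) = 0.28

Bayes' rule in odds form gives O(H|E) = O(H)·[P(E|H)/P(E|¬H)], hence O(H) = O(H|E)/LR.
Posterior odds = 0.527/(1−0.527) = 1.1142. LR = 0.63/0.22 = 2.8636.
Prior odds = 1.1142/2.8636 = 0.3891, so P(H) = 0.3891/(1+0.3891) ≈ 0.28.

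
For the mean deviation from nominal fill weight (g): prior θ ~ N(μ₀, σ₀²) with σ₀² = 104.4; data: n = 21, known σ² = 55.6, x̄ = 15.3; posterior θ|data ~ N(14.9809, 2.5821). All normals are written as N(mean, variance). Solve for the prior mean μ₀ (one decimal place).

The posterior mean is a precision-weighted average: μ_n = (τ₀μ₀ + τ_data·x̄)/(τ₀+τ_data), with τ₀=1/σ₀² and τ_data=n/σ².
Here τ₀ = 1/104.4 = 0.009579 and τ_data = 21/55.6 = 0.377698, so τ_n = 0.387277.
Rearranging for μ₀: μ₀ = (μ_n·τ_n − τ_data·x̄)/τ₀ = (14.9809·0.387277 − 0.377698·15.3) / 0.009579 = 0.022979/0.009579 ≈ 2.4.

μ₀ = 2.4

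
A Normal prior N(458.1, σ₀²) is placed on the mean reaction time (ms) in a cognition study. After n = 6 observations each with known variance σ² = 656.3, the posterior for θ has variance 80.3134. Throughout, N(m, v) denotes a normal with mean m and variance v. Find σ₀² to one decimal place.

σ₀² = 302.2

Posterior precision equals prior precision plus data precision: 1/σ_n² = 1/σ₀² + n/σ².
So 1/σ₀² = 1/80.3134 − 6/656.3 = 0.012451 − 0.009142 = 0.003309.
Hence σ₀² = 1/0.003309 ≈ 302.2.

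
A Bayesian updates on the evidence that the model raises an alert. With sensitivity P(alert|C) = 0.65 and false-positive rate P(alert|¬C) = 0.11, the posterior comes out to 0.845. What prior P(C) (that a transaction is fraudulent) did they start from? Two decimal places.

P(C) = 0.48

In odds form, posterior odds = prior odds × likelihood ratio, so prior odds = posterior odds ÷ LR.
Posterior odds = 0.845/(1−0.845) = 5.4516. LR = 0.65/0.11 = 5.9091.
Prior odds = 5.4516/5.9091 = 0.9226, so P(C) = 0.9226/(1+0.9226) ≈ 0.48.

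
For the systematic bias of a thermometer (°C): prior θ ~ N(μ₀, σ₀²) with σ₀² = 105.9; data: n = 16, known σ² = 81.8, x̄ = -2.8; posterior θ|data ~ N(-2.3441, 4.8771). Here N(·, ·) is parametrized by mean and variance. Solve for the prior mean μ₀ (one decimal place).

μ₀ = 7.1

The posterior mean is a precision-weighted average: μ_n = (τ₀μ₀ + τ_data·x̄)/(τ₀+τ_data), with τ₀=1/σ₀² and τ_data=n/σ².
Here τ₀ = 1/105.9 = 0.009443 and τ_data = 16/81.8 = 0.195599, so τ_n = 0.205042.
Rearranging for μ₀: μ₀ = (μ_n·τ_n − τ_data·x̄)/τ₀ = (-2.3441·0.205042 − 0.195599·-2.8) / 0.009443 = 0.067038/0.009443 ≈ 7.1.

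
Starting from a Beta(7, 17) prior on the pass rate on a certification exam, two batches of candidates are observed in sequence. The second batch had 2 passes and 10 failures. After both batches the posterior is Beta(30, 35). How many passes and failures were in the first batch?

21 passes and 8 failures

Because Beta–binomial updating is additive in the counts, the combined data contributed (α_post−α_prior, β_post−β_prior) successes and failures.
Total across both batches: 30−7=23 passes, 35−17=18 failures.
Subtract the second batch: 23−2=21 passes and 18−10=8 failures.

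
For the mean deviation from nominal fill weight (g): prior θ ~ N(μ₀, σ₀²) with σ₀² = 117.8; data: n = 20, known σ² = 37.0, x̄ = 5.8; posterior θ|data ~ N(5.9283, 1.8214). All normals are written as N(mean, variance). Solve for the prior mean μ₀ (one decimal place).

μ₀ = 14.1

The posterior mean is a precision-weighted average: μ_n = (τ₀μ₀ + τ_data·x̄)/(τ₀+τ_data), with τ₀=1/σ₀² and τ_data=n/σ².
Here τ₀ = 1/117.8 = 0.008489 and τ_data = 20/37.0 = 0.540541, so τ_n = 0.549030.
Rearranging for μ₀: μ₀ = (μ_n·τ_n − τ_data·x̄)/τ₀ = (5.9283·0.549030 − 0.540541·5.8) / 0.008489 = 0.119677/0.008489 ≈ 14.1.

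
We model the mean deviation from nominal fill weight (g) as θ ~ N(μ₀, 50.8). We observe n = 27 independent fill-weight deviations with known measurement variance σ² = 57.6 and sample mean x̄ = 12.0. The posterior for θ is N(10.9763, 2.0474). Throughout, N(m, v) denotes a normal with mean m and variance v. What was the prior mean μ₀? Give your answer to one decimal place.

The posterior mean is a precision-weighted average: μ_n = (τ₀μ₀ + τ_data·x̄)/(τ₀+τ_data), with τ₀=1/σ₀² and τ_data=n/σ².
Here τ₀ = 1/50.8 = 0.019685 and τ_data = 27/57.6 = 0.468750, so τ_n = 0.488435.
Rearranging for μ₀: μ₀ = (μ_n·τ_n − τ_data·x̄)/τ₀ = (10.9763·0.488435 − 0.468750·12.0) / 0.019685 = -0.263791/0.019685 ≈ -13.4.

μ₀ = -13.4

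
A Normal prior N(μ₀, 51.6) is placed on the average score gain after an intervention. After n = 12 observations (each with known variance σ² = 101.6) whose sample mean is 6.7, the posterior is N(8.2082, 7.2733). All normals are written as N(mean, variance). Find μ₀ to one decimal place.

μ₀ = 17.4

With known observation variance, the Normal–Normal posterior has precision τ_n = τ₀ + n/σ² and mean μ_n = (τ₀μ₀ + (n/σ²)x̄)/τ_n.
Here τ₀ = 1/51.6 = 0.019380 and τ_data = 12/101.6 = 0.118110, so τ_n = 0.137490.
Rearranging for μ₀: μ₀ = (μ_n·τ_n − τ_data·x̄)/τ₀ = (8.2082·0.137490 − 0.118110·6.7) / 0.019380 = 0.337208/0.019380 ≈ 17.4.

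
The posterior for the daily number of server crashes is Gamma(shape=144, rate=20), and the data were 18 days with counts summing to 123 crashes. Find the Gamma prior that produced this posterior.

Gamma(shape=21, rate=2)

A Gamma(α, β) prior (rate parametrization) on a Poisson rate with n observations summing to S gives posterior Gamma(α+S, β+n).
So α = 144 − 123 = 21 and β = 20 − 18 = 2.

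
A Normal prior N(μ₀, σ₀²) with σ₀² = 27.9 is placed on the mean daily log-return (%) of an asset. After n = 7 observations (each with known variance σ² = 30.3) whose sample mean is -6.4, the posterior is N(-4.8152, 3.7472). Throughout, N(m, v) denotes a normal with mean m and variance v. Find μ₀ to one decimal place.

With known observation variance, the Normal–Normal posterior has precision τ_n = τ₀ + n/σ² and mean μ_n = (τ₀μ₀ + (n/σ²)x̄)/τ_n.
Here τ₀ = 1/27.9 = 0.035842 and τ_data = 7/30.3 = 0.231023, so τ_n = 0.266865.
Rearranging for μ₀: μ₀ = (μ_n·τ_n − τ_data·x̄)/τ₀ = (-4.8152·0.266865 − 0.231023·-6.4) / 0.035842 = 0.193539/0.035842 ≈ 5.4.

μ₀ = 5.4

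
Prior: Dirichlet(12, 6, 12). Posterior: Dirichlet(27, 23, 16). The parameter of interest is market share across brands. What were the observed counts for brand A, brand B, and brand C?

For a Dirichlet(α) prior with multinomial counts c, the posterior is Dirichlet(α + c) componentwise.
Counts are posterior − prior componentwise: 27−12=15, 23−6=17, 16−12=4.

counts (15, 17, 4)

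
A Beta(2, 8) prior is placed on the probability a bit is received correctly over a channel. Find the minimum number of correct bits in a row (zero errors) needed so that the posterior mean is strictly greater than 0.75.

After k correct bits and 0 errors the posterior is Beta(2+k, 8), with mean (2+k)/(2+8+k).
Set (2+k)/(10+k) > 0.75 and solve: k > (0.75·10 − 2)/(1 − 0.75) = 22.000.
The smallest integer exceeding 22.000 is 23, and checking k=23: (25)/(33) = 0.7576 > 0.75.

k = 23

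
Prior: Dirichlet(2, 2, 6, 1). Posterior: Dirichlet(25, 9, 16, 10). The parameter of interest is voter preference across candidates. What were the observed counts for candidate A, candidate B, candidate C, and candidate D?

For a Dirichlet(α) prior with multinomial counts c, the posterior is Dirichlet(α + c) componentwise.
Counts are posterior − prior componentwise: 25−2=23, 9−2=7, 16−6=10, 10−1=9.

counts (23, 7, 10, 9)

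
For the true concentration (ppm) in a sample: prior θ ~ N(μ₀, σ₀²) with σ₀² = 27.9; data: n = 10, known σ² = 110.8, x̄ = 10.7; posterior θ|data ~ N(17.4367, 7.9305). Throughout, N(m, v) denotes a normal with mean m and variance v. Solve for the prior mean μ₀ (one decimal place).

μ₀ = 34.4

With known observation variance, the Normal–Normal posterior has precision τ_n = τ₀ + n/σ² and mean μ_n = (τ₀μ₀ + (n/σ²)x̄)/τ_n.
Here τ₀ = 1/27.9 = 0.035842 and τ_data = 10/110.8 = 0.090253, so τ_n = 0.126095.
Rearranging for μ₀: μ₀ = (μ_n·τ_n − τ_data·x̄)/τ₀ = (17.4367·0.126095 − 0.090253·10.7) / 0.035842 = 1.232974/0.035842 ≈ 34.4.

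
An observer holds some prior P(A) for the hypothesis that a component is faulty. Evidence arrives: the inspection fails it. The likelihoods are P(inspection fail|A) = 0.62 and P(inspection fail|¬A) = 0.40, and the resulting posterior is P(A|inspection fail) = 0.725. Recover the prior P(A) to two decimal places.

P(A) = 0.63

Bayes' rule in odds form gives O(A|E) = O(A)·[P(E|A)/P(E|¬A)], hence O(A) = O(A|E)/LR.
Posterior odds = 0.725/(1−0.725) = 2.6364. LR = 0.62/0.40 = 1.5500.
Prior odds = 2.6364/1.5500 = 1.7009, so P(A) = 1.7009/(1+1.7009) ≈ 0.63.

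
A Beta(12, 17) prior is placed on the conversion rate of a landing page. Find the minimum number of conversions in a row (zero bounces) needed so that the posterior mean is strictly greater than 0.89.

After k conversions and 0 bounces the posterior is Beta(12+k, 17), with mean (12+k)/(12+17+k).
Set (12+k)/(29+k) > 0.89 and solve: k > (0.89·29 − 12)/(1 − 0.89) = 125.545.
The smallest integer exceeding 125.545 is 126, and checking k=126: (138)/(155) = 0.8903 > 0.89.

k = 126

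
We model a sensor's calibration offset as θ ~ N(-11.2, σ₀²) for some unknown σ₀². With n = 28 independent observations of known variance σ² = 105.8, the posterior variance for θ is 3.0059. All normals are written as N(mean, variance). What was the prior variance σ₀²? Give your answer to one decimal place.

σ₀² = 14.7

Posterior precision equals prior precision plus data precision: 1/σ_n² = 1/σ₀² + n/σ².
So 1/σ₀² = 1/3.0059 − 28/105.8 = 0.332679 − 0.264650 = 0.068029.
Hence σ₀² = 1/0.068029 ≈ 14.7.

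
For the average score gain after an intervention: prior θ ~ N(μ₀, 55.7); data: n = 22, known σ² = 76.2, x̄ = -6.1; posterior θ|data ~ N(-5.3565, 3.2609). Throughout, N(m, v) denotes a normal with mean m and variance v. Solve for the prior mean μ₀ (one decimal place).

With known observation variance, the Normal–Normal posterior has precision τ_n = τ₀ + n/σ² and mean μ_n = (τ₀μ₀ + (n/σ²)x̄)/τ_n.
Here τ₀ = 1/55.7 = 0.017953 and τ_data = 22/76.2 = 0.288714, so τ_n = 0.306667.
Rearranging for μ₀: μ₀ = (μ_n·τ_n − τ_data·x̄)/τ₀ = (-5.3565·0.306667 − 0.288714·-6.1) / 0.017953 = 0.118494/0.017953 ≈ 6.6.

μ₀ = 6.6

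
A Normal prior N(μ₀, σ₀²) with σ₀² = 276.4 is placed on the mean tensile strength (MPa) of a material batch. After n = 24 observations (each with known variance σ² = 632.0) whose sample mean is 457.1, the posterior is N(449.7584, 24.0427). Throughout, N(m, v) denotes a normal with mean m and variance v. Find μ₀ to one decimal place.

μ₀ = 372.7

The posterior mean is a precision-weighted average: μ_n = (τ₀μ₀ + τ_data·x̄)/(τ₀+τ_data), with τ₀=1/σ₀² and τ_data=n/σ².
Here τ₀ = 1/276.4 = 0.003618 and τ_data = 24/632.0 = 0.037975, so τ_n = 0.041593.
Rearranging for μ₀: μ₀ = (μ_n·τ_n − τ_data·x̄)/τ₀ = (449.7584·0.041593 − 0.037975·457.1) / 0.003618 = 1.348429/0.003618 ≈ 372.7.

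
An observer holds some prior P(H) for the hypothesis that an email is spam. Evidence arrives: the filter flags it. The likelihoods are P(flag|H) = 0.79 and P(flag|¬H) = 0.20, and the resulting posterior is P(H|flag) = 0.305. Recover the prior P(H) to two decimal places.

Bayes' rule in odds form gives O(H|E) = O(H)·[P(E|H)/P(E|¬H)], hence O(H) = O(H|E)/LR.
Posterior odds = 0.305/(1−0.305) = 0.4388. LR = 0.79/0.20 = 3.9500.
Prior odds = 0.4388/3.9500 = 0.1111, so P(H) = 0.1111/(1+0.1111) ≈ 0.10.

P(H) = 0.10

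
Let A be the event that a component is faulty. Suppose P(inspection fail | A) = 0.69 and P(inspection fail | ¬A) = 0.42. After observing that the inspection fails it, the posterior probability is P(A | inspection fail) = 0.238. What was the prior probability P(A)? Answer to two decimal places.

P(A) = 0.16

Bayes' rule in odds form gives O(A|E) = O(A)·[P(E|A)/P(E|¬A)], hence O(A) = O(A|E)/LR.
Posterior odds = 0.238/(1−0.238) = 0.3123. LR = 0.69/0.42 = 1.6429.
Prior odds = 0.3123/1.6429 = 0.1901, so P(A) = 0.1901/(1+0.1901) ≈ 0.16.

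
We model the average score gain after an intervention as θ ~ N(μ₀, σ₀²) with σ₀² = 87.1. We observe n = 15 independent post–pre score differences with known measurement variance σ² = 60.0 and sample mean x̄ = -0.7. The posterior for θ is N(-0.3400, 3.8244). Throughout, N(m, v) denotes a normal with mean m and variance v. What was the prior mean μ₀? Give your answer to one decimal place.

μ₀ = 7.5

The posterior mean is a precision-weighted average: μ_n = (τ₀μ₀ + τ_data·x̄)/(τ₀+τ_data), with τ₀=1/σ₀² and τ_data=n/σ².
Here τ₀ = 1/87.1 = 0.011481 and τ_data = 15/60.0 = 0.250000, so τ_n = 0.261481.
Rearranging for μ₀: μ₀ = (μ_n·τ_n − τ_data·x̄)/τ₀ = (-0.3400·0.261481 − 0.250000·-0.7) / 0.011481 = 0.086096/0.011481 ≈ 7.5.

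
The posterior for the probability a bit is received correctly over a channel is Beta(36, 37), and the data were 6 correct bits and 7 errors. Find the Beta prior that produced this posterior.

A Beta(a, b) prior with s successes and f failures in binomial data gives a Beta(a+s, b+f) posterior.
Subtract the data counts: 36−6=30, 37−7=30.

Beta(30, 30)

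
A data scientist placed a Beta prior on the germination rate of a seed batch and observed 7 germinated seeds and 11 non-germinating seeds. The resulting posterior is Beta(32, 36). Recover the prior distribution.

Under Beta–binomial conjugacy the posterior parameters are (α+s, β+f).
Subtract the data counts: 32−7=25, 36−11=25.

Beta(25, 25)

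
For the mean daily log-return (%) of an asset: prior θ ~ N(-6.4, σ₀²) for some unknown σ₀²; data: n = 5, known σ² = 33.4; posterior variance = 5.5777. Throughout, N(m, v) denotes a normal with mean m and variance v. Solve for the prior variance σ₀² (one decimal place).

Posterior precision equals prior precision plus data precision: 1/σ_n² = 1/σ₀² + n/σ².
So 1/σ₀² = 1/5.5777 − 5/33.4 = 0.179285 − 0.149701 = 0.029584.
Hence σ₀² = 1/0.029584 ≈ 33.8.

σ₀² = 33.8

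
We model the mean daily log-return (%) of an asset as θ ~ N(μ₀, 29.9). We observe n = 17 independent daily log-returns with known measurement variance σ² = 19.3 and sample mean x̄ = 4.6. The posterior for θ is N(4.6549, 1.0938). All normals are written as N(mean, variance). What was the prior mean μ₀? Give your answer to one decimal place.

With known observation variance, the Normal–Normal posterior has precision τ_n = τ₀ + n/σ² and mean μ_n = (τ₀μ₀ + (n/σ²)x̄)/τ_n.
Here τ₀ = 1/29.9 = 0.033445 and τ_data = 17/19.3 = 0.880829, so τ_n = 0.914274.
Rearranging for μ₀: μ₀ = (μ_n·τ_n − τ_data·x̄)/τ₀ = (4.6549·0.914274 − 0.880829·4.6) / 0.033445 = 0.204041/0.033445 ≈ 6.1.

μ₀ = 6.1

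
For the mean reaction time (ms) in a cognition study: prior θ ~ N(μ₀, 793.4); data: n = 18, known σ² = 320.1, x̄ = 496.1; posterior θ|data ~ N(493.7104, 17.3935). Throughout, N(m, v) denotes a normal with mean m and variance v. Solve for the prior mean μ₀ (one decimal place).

μ₀ = 387.1

The posterior mean is a precision-weighted average: μ_n = (τ₀μ₀ + τ_data·x̄)/(τ₀+τ_data), with τ₀=1/σ₀² and τ_data=n/σ².
Here τ₀ = 1/793.4 = 0.001260 and τ_data = 18/320.1 = 0.056232, so τ_n = 0.057492.
Rearranging for μ₀: μ₀ = (μ_n·τ_n − τ_data·x̄)/τ₀ = (493.7104·0.057492 − 0.056232·496.1) / 0.001260 = 0.487703/0.001260 ≈ 387.1.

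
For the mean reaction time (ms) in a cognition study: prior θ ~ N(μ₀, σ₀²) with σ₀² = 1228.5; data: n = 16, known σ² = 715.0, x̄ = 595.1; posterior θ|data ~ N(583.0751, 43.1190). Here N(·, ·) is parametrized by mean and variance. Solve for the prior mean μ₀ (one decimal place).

With known observation variance, the Normal–Normal posterior has precision τ_n = τ₀ + n/σ² and mean μ_n = (τ₀μ₀ + (n/σ²)x̄)/τ_n.
Here τ₀ = 1/1228.5 = 0.000814 and τ_data = 16/715.0 = 0.022378, so τ_n = 0.023192.
Rearranging for μ₀: μ₀ = (μ_n·τ_n − τ_data·x̄)/τ₀ = (583.0751·0.023192 − 0.022378·595.1) / 0.000814 = 0.205530/0.000814 ≈ 252.5.

μ₀ = 252.5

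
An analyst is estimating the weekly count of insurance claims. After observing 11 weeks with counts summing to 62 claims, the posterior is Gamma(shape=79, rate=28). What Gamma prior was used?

Gamma–Poisson conjugacy: posterior shape = α + Σxᵢ, posterior rate = β + n.
So α = 79 − 62 = 17 and β = 28 − 11 = 17.

Gamma(shape=17, rate=17)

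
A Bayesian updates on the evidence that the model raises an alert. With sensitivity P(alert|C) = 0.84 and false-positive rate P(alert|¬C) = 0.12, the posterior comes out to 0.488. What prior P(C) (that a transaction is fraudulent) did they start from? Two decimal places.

P(C) = 0.12

Bayes' rule in odds form gives O(C|E) = O(C)·[P(E|C)/P(E|¬C)], hence O(C) = O(C|E)/LR.
Posterior odds = 0.488/(1−0.488) = 0.9531. LR = 0.84/0.12 = 7.0000.
Prior odds = 0.9531/7.0000 = 0.1362, so P(C) = 0.1362/(1+0.1362) ≈ 0.12.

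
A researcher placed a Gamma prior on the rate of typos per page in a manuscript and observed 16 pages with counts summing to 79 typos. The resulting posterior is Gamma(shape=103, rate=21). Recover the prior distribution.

A Gamma(α, β) prior (rate parametrization) on a Poisson rate with n observations summing to S gives posterior Gamma(α+S, β+n).
So α = 103 − 79 = 24 and β = 21 − 16 = 5.

Gamma(shape=24, rate=5)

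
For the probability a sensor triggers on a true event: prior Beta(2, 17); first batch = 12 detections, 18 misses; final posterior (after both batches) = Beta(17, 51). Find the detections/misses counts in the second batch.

Because Beta–binomial updating is additive in the counts, the combined data contributed (α_post−α_prior, β_post−β_prior) successes and failures.
Total across both batches: 17−2=15 detections, 51−17=34 misses.
Subtract the first batch: 15−12=3 detections and 34−18=16 misses.

3 detections and 16 misses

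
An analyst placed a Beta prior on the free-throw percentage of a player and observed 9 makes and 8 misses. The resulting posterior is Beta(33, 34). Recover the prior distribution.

Beta is conjugate to the binomial likelihood: posterior = Beta(α+s, β+f).
Subtract the data counts: 33−9=24, 34−8=26.

Beta(24, 26)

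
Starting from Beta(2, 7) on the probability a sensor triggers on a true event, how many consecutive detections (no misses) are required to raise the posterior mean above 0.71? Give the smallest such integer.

After k detections and 0 misses the posterior is Beta(2+k, 7), with mean (2+k)/(2+7+k).
Set (2+k)/(9+k) > 0.71 and solve: k > (0.71·9 − 2)/(1 − 0.71) = 15.138.
The smallest integer exceeding 15.138 is 16.

k = 16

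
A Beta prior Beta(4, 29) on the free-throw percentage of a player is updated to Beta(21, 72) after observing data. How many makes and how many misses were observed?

17 makes and 43 misses

Under Beta–binomial conjugacy the posterior parameters are (α+s, β+f).
Match parameters: s=21−4=17, f=72−29=43.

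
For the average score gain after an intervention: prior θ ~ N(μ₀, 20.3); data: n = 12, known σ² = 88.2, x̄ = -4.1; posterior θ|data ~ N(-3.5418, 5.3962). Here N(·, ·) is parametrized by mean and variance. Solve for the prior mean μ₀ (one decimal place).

μ₀ = -2.0

The posterior mean is a precision-weighted average: μ_n = (τ₀μ₀ + τ_data·x̄)/(τ₀+τ_data), with τ₀=1/σ₀² and τ_data=n/σ².
Here τ₀ = 1/20.3 = 0.049261 and τ_data = 12/88.2 = 0.136054, so τ_n = 0.185315.
Rearranging for μ₀: μ₀ = (μ_n·τ_n − τ_data·x̄)/τ₀ = (-3.5418·0.185315 − 0.136054·-4.1) / 0.049261 = -0.098527/0.049261 ≈ -2.0.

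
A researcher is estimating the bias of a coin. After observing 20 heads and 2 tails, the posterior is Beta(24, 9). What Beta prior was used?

Beta(4, 7)

Beta is conjugate to the binomial likelihood: posterior = Beta(α+s, β+f).
Subtract the data counts: 24−20=4, 9−2=7.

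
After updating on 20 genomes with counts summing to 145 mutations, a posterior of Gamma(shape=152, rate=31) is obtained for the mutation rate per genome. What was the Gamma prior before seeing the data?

A Gamma(α, β) prior (rate parametrization) on a Poisson rate with n observations summing to S gives posterior Gamma(α+S, β+n).
So α = 152 − 145 = 7 and β = 31 − 20 = 11.

Gamma(shape=7, rate=11)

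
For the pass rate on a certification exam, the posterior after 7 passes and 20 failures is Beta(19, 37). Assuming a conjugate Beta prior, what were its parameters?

Beta is conjugate to the binomial likelihood: posterior = Beta(α+s, β+f).
So α = 19 − 7 = 12 and β = 37 − 20 = 17.

Beta(12, 17)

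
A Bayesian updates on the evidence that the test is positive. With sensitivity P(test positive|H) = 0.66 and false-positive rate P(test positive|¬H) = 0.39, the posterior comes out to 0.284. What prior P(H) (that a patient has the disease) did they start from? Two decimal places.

Bayes' rule in odds form gives O(H|E) = O(H)·[P(E|H)/P(E|¬H)], hence O(H) = O(H|E)/LR.
Posterior odds = 0.284/(1−0.284) = 0.3966. LR = 0.66/0.39 = 1.6923.
Prior odds = 0.3966/1.6923 = 0.2344, so P(H) = 0.2344/(1+0.2344) ≈ 0.19.

P(H) = 0.19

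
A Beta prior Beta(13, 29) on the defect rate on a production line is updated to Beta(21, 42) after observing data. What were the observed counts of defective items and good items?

8 defective items and 13 good items

Beta is conjugate to the binomial likelihood: posterior = Beta(a+s, b+f).
Match parameters: s=21−13=8, f=42−29=13.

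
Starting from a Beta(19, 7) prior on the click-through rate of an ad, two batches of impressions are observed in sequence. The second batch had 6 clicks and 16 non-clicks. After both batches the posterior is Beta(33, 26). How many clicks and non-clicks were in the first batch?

Because Beta–binomial updating is additive in the counts, the combined data contributed (α_post−α_prior, β_post−β_prior) successes and failures.
Total across both batches: 33−19=14 clicks, 26−7=19 non-clicks.
Subtract the second batch: 14−6=8 clicks and 19−16=3 non-clicks.

8 clicks and 3 non-clicks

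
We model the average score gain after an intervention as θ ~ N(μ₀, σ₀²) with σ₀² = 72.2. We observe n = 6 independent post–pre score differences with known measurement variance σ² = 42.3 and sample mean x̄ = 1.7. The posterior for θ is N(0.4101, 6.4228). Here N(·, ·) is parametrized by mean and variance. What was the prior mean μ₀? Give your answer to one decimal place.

The posterior mean is a precision-weighted average: μ_n = (τ₀μ₀ + τ_data·x̄)/(τ₀+τ_data), with τ₀=1/σ₀² and τ_data=n/σ².
Here τ₀ = 1/72.2 = 0.013850 and τ_data = 6/42.3 = 0.141844, so τ_n = 0.155694.
Rearranging for μ₀: μ₀ = (μ_n·τ_n − τ_data·x̄)/τ₀ = (0.4101·0.155694 − 0.141844·1.7) / 0.013850 = -0.177285/0.013850 ≈ -12.8.

μ₀ = -12.8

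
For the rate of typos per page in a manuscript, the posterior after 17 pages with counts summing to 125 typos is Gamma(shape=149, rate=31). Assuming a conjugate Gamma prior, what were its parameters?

A Gamma(α, β) prior (rate parametrization) on a Poisson rate with n observations summing to S gives posterior Gamma(α+S, β+n).
So α = 149 − 125 = 24 and β = 31 − 17 = 14.

Gamma(shape=24, rate=14)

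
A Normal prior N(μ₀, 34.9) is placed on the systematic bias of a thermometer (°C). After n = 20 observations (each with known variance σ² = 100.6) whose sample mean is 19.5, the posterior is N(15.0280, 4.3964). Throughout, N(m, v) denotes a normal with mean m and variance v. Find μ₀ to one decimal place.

With known observation variance, the Normal–Normal posterior has precision τ_n = τ₀ + n/σ² and mean μ_n = (τ₀μ₀ + (n/σ²)x̄)/τ_n.
Here τ₀ = 1/34.9 = 0.028653 and τ_data = 20/100.6 = 0.198807, so τ_n = 0.227460.
Rearranging for μ₀: μ₀ = (μ_n·τ_n − τ_data·x̄)/τ₀ = (15.0280·0.227460 − 0.198807·19.5) / 0.028653 = -0.458468/0.028653 ≈ -16.0.

μ₀ = -16.0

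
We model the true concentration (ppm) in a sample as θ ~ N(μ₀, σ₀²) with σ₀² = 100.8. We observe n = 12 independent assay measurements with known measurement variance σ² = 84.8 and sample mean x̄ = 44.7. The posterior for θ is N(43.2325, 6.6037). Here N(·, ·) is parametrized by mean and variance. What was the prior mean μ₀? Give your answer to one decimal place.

The posterior mean is a precision-weighted average: μ_n = (τ₀μ₀ + τ_data·x̄)/(τ₀+τ_data), with τ₀=1/σ₀² and τ_data=n/σ².
Here τ₀ = 1/100.8 = 0.009921 and τ_data = 12/84.8 = 0.141509, so τ_n = 0.151430.
Rearranging for μ₀: μ₀ = (μ_n·τ_n − τ_data·x̄)/τ₀ = (43.2325·0.151430 − 0.141509·44.7) / 0.009921 = 0.221245/0.009921 ≈ 22.3.

μ₀ = 22.3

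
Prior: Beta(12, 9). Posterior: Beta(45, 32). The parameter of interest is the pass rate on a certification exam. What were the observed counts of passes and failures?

33 passes and 23 failures

Beta is conjugate to the binomial likelihood: posterior = Beta(α+s, β+f).
Match parameters: s=45−12=33, f=32−9=23.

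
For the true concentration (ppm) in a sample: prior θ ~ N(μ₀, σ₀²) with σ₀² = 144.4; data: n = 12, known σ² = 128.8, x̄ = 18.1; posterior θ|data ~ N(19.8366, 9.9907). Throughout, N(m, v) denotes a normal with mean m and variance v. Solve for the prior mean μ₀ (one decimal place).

μ₀ = 43.2

The posterior mean is a precision-weighted average: μ_n = (τ₀μ₀ + τ_data·x̄)/(τ₀+τ_data), with τ₀=1/σ₀² and τ_data=n/σ².
Here τ₀ = 1/144.4 = 0.006925 and τ_data = 12/128.8 = 0.093168, so τ_n = 0.100093.
Rearranging for μ₀: μ₀ = (μ_n·τ_n − τ_data·x̄)/τ₀ = (19.8366·0.100093 − 0.093168·18.1) / 0.006925 = 0.299164/0.006925 ≈ 43.2.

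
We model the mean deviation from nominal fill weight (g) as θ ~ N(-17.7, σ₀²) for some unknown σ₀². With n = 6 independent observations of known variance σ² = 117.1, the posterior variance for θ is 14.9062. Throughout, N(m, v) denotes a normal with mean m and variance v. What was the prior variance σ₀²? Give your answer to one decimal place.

Posterior precision equals prior precision plus data precision: 1/σ_n² = 1/σ₀² + n/σ².
So 1/σ₀² = 1/14.9062 − 6/117.1 = 0.067086 − 0.051238 = 0.015848.
Hence σ₀² = 1/0.015848 ≈ 63.1.

σ₀² = 63.1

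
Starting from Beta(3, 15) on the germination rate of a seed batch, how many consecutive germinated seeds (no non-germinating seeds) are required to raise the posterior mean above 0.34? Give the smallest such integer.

k = 5

After k germinated seeds and 0 non-germinating seeds the posterior is Beta(3+k, 15), with mean (3+k)/(3+15+k).
Set (3+k)/(18+k) > 0.34 and solve: k > (0.34·18 − 3)/(1 − 0.34) = 4.727.
The smallest integer exceeding 4.727 is 5.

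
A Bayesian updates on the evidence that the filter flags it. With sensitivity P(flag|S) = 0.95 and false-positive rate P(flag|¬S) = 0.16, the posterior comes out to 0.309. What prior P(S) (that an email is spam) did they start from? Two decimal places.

P(S) = 0.07

In odds form, posterior odds = prior odds × likelihood ratio, so prior odds = posterior odds ÷ LR.
Posterior odds = 0.309/(1−0.309) = 0.4472. LR = 0.95/0.16 = 5.9375.
Prior odds = 0.4472/5.9375 = 0.0753, so P(S) = 0.0753/(1+0.0753) ≈ 0.07.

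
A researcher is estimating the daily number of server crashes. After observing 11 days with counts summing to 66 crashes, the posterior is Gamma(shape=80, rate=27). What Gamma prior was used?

Gamma(shape=14, rate=16)

A Gamma(α, β) prior (rate parametrization) on a Poisson rate with n observations summing to S gives posterior Gamma(α+S, β+n).
So α = 80 − 66 = 14 and β = 27 − 11 = 16.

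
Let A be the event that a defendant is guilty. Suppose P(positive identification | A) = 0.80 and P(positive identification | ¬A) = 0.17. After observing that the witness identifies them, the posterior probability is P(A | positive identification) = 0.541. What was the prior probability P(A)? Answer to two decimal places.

P(A) = 0.20

Bayes' rule in odds form gives O(A|E) = O(A)·[P(E|A)/P(E|¬A)], hence O(A) = O(A|E)/LR.
Posterior odds = 0.541/(1−0.541) = 1.1786. LR = 0.80/0.17 = 4.7059.
Prior odds = 1.1786/4.7059 = 0.2505, so P(A) = 0.2505/(1+0.2505) ≈ 0.20.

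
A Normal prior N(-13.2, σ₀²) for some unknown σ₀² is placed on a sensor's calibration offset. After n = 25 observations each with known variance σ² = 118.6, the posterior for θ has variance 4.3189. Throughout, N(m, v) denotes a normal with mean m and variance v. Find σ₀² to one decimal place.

For the Normal–Normal model with known σ², precisions add: τ_n = τ₀ + n/σ².
So 1/σ₀² = 1/4.3189 − 25/118.6 = 0.231540 − 0.210793 = 0.020747.
Hence σ₀² = 1/0.020747 ≈ 48.2.

σ₀² = 48.2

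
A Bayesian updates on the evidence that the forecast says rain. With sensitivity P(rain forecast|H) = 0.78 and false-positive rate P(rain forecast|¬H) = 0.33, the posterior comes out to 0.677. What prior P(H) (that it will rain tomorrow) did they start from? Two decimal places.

Bayes' rule in odds form gives O(H|E) = O(H)·[P(E|H)/P(E|¬H)], hence O(H) = O(H|E)/LR.
Posterior odds = 0.677/(1−0.677) = 2.0960. LR = 0.78/0.33 = 2.3636.
Prior odds = 2.0960/2.3636 = 0.8868, so P(H) = 0.8868/(1+0.8868) ≈ 0.47.

P(H) = 0.47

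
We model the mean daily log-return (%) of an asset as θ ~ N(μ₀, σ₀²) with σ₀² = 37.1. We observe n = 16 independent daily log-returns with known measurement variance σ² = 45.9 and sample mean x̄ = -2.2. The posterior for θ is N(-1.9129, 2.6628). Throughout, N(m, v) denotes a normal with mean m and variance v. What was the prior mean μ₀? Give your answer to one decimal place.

The posterior mean is a precision-weighted average: μ_n = (τ₀μ₀ + τ_data·x̄)/(τ₀+τ_data), with τ₀=1/σ₀² and τ_data=n/σ².
Here τ₀ = 1/37.1 = 0.026954 and τ_data = 16/45.9 = 0.348584, so τ_n = 0.375538.
Rearranging for μ₀: μ₀ = (μ_n·τ_n − τ_data·x̄)/τ₀ = (-1.9129·0.375538 − 0.348584·-2.2) / 0.026954 = 0.048518/0.026954 ≈ 1.8.

μ₀ = 1.8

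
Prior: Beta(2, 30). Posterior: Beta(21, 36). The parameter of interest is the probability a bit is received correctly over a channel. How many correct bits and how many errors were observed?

A Beta(a, b) prior with s successes and f failures in binomial data gives a Beta(a+s, b+f) posterior.
So s = 21 − 2 = 19 and f = 36 − 30 = 6.

19 correct bits and 6 errors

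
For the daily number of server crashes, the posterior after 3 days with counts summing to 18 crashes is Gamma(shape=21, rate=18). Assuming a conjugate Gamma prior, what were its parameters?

A Gamma(α, β) prior (rate parametrization) on a Poisson rate with n observations summing to S gives posterior Gamma(α+S, β+n).
So α = 21 − 18 = 3 and β = 18 − 3 = 15.

Gamma(shape=3, rate=15)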